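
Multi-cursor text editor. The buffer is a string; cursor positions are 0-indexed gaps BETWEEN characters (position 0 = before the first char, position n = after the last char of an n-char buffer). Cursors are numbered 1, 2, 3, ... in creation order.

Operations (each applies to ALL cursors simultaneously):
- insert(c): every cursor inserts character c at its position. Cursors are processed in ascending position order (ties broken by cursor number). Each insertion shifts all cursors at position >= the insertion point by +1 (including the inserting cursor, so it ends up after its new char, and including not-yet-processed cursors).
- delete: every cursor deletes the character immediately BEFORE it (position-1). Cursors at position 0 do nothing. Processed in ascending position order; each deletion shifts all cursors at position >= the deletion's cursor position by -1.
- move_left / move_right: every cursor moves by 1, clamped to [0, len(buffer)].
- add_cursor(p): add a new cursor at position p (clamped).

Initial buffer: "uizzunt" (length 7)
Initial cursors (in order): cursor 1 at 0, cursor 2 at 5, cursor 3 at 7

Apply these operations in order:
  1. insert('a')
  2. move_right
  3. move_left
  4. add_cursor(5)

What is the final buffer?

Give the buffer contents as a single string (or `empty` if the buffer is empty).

Answer: auizzuanta

Derivation:
After op 1 (insert('a')): buffer="auizzuanta" (len 10), cursors c1@1 c2@7 c3@10, authorship 1.....2..3
After op 2 (move_right): buffer="auizzuanta" (len 10), cursors c1@2 c2@8 c3@10, authorship 1.....2..3
After op 3 (move_left): buffer="auizzuanta" (len 10), cursors c1@1 c2@7 c3@9, authorship 1.....2..3
After op 4 (add_cursor(5)): buffer="auizzuanta" (len 10), cursors c1@1 c4@5 c2@7 c3@9, authorship 1.....2..3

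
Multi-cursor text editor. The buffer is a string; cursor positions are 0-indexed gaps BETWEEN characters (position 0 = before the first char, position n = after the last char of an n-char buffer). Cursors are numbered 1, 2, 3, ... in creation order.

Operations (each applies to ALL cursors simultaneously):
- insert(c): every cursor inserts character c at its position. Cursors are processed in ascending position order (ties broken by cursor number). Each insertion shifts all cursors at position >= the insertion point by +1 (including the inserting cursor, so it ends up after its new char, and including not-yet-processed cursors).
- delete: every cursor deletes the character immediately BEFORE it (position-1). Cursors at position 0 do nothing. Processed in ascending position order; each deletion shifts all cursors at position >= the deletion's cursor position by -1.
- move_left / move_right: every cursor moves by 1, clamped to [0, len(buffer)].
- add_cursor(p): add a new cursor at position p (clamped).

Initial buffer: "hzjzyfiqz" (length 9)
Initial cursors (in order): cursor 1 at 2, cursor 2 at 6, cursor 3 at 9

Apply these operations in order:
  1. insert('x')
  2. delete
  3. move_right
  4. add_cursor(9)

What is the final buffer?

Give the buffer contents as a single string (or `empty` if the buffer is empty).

After op 1 (insert('x')): buffer="hzxjzyfxiqzx" (len 12), cursors c1@3 c2@8 c3@12, authorship ..1....2...3
After op 2 (delete): buffer="hzjzyfiqz" (len 9), cursors c1@2 c2@6 c3@9, authorship .........
After op 3 (move_right): buffer="hzjzyfiqz" (len 9), cursors c1@3 c2@7 c3@9, authorship .........
After op 4 (add_cursor(9)): buffer="hzjzyfiqz" (len 9), cursors c1@3 c2@7 c3@9 c4@9, authorship .........

Answer: hzjzyfiqz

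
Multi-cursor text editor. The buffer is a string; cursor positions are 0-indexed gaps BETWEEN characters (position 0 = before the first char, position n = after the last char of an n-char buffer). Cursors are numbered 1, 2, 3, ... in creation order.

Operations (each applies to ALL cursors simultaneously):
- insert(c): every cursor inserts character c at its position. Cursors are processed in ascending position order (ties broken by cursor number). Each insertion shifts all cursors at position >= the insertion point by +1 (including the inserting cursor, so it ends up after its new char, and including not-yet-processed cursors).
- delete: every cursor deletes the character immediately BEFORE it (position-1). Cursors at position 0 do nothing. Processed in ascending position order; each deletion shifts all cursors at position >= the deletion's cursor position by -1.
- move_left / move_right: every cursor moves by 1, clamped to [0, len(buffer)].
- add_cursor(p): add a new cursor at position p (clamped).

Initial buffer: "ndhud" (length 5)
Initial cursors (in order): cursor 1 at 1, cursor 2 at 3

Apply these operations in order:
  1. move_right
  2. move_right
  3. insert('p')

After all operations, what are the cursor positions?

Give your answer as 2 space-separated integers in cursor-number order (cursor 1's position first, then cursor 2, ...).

Answer: 4 7

Derivation:
After op 1 (move_right): buffer="ndhud" (len 5), cursors c1@2 c2@4, authorship .....
After op 2 (move_right): buffer="ndhud" (len 5), cursors c1@3 c2@5, authorship .....
After op 3 (insert('p')): buffer="ndhpudp" (len 7), cursors c1@4 c2@7, authorship ...1..2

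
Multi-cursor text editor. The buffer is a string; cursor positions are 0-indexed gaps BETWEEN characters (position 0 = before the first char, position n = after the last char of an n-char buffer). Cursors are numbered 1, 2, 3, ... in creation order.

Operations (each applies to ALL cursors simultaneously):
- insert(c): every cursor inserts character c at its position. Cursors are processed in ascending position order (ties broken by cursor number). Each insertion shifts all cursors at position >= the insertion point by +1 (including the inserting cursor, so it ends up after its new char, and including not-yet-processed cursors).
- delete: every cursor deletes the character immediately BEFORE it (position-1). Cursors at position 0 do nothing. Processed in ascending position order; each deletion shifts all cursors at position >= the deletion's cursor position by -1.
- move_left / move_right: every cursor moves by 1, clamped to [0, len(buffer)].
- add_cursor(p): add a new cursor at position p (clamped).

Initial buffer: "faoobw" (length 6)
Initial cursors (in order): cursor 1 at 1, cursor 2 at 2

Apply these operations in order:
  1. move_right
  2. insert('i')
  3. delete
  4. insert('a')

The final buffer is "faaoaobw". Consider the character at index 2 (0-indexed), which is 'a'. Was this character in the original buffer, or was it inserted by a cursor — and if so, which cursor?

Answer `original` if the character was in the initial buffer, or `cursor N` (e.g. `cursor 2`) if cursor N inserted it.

After op 1 (move_right): buffer="faoobw" (len 6), cursors c1@2 c2@3, authorship ......
After op 2 (insert('i')): buffer="faioiobw" (len 8), cursors c1@3 c2@5, authorship ..1.2...
After op 3 (delete): buffer="faoobw" (len 6), cursors c1@2 c2@3, authorship ......
After op 4 (insert('a')): buffer="faaoaobw" (len 8), cursors c1@3 c2@5, authorship ..1.2...
Authorship (.=original, N=cursor N): . . 1 . 2 . . .
Index 2: author = 1

Answer: cursor 1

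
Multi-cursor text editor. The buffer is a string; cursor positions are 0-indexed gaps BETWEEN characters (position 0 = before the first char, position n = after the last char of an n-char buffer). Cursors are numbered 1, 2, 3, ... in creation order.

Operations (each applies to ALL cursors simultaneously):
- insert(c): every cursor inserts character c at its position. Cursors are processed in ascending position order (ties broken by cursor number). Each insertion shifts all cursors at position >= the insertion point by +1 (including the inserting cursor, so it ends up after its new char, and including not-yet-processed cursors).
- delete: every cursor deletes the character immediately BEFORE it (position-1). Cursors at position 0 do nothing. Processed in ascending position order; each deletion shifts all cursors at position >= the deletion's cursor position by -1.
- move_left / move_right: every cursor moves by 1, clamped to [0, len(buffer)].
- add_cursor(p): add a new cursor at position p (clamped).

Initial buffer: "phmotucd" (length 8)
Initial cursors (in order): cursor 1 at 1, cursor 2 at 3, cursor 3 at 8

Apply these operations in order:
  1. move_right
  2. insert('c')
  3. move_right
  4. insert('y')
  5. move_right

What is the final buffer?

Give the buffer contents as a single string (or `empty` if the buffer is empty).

After op 1 (move_right): buffer="phmotucd" (len 8), cursors c1@2 c2@4 c3@8, authorship ........
After op 2 (insert('c')): buffer="phcmoctucdc" (len 11), cursors c1@3 c2@6 c3@11, authorship ..1..2....3
After op 3 (move_right): buffer="phcmoctucdc" (len 11), cursors c1@4 c2@7 c3@11, authorship ..1..2....3
After op 4 (insert('y')): buffer="phcmyoctyucdcy" (len 14), cursors c1@5 c2@9 c3@14, authorship ..1.1.2.2...33
After op 5 (move_right): buffer="phcmyoctyucdcy" (len 14), cursors c1@6 c2@10 c3@14, authorship ..1.1.2.2...33

Answer: phcmyoctyucdcy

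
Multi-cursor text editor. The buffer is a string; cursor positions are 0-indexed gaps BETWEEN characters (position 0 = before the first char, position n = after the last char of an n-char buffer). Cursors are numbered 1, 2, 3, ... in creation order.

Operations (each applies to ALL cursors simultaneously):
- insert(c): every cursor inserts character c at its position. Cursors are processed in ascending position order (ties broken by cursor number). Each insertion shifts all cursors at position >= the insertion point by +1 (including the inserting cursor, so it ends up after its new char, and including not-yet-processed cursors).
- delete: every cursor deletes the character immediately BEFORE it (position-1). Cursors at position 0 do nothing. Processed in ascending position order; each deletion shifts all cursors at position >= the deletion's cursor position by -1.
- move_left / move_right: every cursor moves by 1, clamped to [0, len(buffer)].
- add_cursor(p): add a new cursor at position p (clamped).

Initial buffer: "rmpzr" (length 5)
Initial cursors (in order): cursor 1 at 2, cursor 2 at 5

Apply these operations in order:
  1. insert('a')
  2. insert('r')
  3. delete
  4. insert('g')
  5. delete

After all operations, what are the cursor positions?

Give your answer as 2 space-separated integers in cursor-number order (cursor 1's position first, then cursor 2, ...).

After op 1 (insert('a')): buffer="rmapzra" (len 7), cursors c1@3 c2@7, authorship ..1...2
After op 2 (insert('r')): buffer="rmarpzrar" (len 9), cursors c1@4 c2@9, authorship ..11...22
After op 3 (delete): buffer="rmapzra" (len 7), cursors c1@3 c2@7, authorship ..1...2
After op 4 (insert('g')): buffer="rmagpzrag" (len 9), cursors c1@4 c2@9, authorship ..11...22
After op 5 (delete): buffer="rmapzra" (len 7), cursors c1@3 c2@7, authorship ..1...2

Answer: 3 7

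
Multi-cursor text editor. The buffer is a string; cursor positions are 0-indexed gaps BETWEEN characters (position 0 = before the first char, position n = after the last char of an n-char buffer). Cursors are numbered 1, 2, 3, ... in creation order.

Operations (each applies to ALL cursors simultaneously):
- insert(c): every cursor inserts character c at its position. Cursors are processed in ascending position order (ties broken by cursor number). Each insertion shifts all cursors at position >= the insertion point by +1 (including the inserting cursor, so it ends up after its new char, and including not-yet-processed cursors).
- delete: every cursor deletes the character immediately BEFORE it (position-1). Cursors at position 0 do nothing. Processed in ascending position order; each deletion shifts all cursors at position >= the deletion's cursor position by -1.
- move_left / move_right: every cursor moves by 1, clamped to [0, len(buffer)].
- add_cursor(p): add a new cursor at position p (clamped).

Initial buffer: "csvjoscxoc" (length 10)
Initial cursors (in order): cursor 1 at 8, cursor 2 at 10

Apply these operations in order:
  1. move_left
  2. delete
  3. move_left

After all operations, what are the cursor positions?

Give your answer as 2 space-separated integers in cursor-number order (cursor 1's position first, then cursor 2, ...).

After op 1 (move_left): buffer="csvjoscxoc" (len 10), cursors c1@7 c2@9, authorship ..........
After op 2 (delete): buffer="csvjosxc" (len 8), cursors c1@6 c2@7, authorship ........
After op 3 (move_left): buffer="csvjosxc" (len 8), cursors c1@5 c2@6, authorship ........

Answer: 5 6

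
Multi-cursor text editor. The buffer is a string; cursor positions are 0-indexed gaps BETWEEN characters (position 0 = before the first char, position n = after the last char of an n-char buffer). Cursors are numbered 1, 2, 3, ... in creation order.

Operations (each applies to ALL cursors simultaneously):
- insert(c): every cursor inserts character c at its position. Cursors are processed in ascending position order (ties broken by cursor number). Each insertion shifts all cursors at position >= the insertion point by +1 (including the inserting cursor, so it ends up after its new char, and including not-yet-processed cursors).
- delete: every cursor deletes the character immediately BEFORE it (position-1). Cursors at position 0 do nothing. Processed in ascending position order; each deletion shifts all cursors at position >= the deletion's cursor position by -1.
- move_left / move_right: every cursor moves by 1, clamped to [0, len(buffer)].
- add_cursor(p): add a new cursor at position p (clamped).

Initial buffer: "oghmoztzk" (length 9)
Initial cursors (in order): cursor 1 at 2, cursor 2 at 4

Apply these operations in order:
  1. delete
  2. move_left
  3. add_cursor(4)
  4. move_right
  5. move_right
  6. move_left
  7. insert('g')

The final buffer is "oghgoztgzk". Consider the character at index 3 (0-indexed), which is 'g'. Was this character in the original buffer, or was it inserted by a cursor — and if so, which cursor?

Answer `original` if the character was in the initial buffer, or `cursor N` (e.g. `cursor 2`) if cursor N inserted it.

Answer: cursor 2

Derivation:
After op 1 (delete): buffer="ohoztzk" (len 7), cursors c1@1 c2@2, authorship .......
After op 2 (move_left): buffer="ohoztzk" (len 7), cursors c1@0 c2@1, authorship .......
After op 3 (add_cursor(4)): buffer="ohoztzk" (len 7), cursors c1@0 c2@1 c3@4, authorship .......
After op 4 (move_right): buffer="ohoztzk" (len 7), cursors c1@1 c2@2 c3@5, authorship .......
After op 5 (move_right): buffer="ohoztzk" (len 7), cursors c1@2 c2@3 c3@6, authorship .......
After op 6 (move_left): buffer="ohoztzk" (len 7), cursors c1@1 c2@2 c3@5, authorship .......
After op 7 (insert('g')): buffer="oghgoztgzk" (len 10), cursors c1@2 c2@4 c3@8, authorship .1.2...3..
Authorship (.=original, N=cursor N): . 1 . 2 . . . 3 . .
Index 3: author = 2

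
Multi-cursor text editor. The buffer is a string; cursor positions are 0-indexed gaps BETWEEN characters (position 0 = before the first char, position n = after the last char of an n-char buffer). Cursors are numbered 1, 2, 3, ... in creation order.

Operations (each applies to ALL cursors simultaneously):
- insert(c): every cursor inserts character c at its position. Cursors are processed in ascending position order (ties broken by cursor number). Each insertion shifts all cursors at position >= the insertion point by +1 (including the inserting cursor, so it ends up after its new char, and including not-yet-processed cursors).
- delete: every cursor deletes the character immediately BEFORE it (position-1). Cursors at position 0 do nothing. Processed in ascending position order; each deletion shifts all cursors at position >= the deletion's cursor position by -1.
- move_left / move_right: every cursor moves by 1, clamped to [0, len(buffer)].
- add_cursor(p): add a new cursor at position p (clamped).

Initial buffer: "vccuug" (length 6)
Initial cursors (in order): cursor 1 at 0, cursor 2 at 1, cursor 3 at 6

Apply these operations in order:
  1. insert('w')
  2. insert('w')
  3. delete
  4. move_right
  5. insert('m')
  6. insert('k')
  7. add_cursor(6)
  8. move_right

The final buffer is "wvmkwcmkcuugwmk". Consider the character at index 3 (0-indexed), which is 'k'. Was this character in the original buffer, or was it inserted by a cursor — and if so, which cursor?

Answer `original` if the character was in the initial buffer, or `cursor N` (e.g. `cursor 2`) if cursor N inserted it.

After op 1 (insert('w')): buffer="wvwccuugw" (len 9), cursors c1@1 c2@3 c3@9, authorship 1.2.....3
After op 2 (insert('w')): buffer="wwvwwccuugww" (len 12), cursors c1@2 c2@5 c3@12, authorship 11.22.....33
After op 3 (delete): buffer="wvwccuugw" (len 9), cursors c1@1 c2@3 c3@9, authorship 1.2.....3
After op 4 (move_right): buffer="wvwccuugw" (len 9), cursors c1@2 c2@4 c3@9, authorship 1.2.....3
After op 5 (insert('m')): buffer="wvmwcmcuugwm" (len 12), cursors c1@3 c2@6 c3@12, authorship 1.12.2....33
After op 6 (insert('k')): buffer="wvmkwcmkcuugwmk" (len 15), cursors c1@4 c2@8 c3@15, authorship 1.112.22....333
After op 7 (add_cursor(6)): buffer="wvmkwcmkcuugwmk" (len 15), cursors c1@4 c4@6 c2@8 c3@15, authorship 1.112.22....333
After op 8 (move_right): buffer="wvmkwcmkcuugwmk" (len 15), cursors c1@5 c4@7 c2@9 c3@15, authorship 1.112.22....333
Authorship (.=original, N=cursor N): 1 . 1 1 2 . 2 2 . . . . 3 3 3
Index 3: author = 1

Answer: cursor 1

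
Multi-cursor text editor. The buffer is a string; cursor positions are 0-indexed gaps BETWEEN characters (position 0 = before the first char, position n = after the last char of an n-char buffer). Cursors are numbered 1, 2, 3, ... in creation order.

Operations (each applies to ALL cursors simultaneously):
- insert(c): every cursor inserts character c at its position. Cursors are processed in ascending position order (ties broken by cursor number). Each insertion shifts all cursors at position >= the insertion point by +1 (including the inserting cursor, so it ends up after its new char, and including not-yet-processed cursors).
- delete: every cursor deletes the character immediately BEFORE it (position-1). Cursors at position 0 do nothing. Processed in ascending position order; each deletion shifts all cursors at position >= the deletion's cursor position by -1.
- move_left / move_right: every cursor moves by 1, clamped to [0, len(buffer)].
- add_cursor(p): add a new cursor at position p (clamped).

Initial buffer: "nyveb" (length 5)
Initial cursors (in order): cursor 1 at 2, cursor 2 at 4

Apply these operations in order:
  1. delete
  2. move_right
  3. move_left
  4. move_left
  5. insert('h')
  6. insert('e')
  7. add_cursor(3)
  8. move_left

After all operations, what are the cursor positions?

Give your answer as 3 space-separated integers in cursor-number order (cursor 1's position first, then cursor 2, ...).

After op 1 (delete): buffer="nvb" (len 3), cursors c1@1 c2@2, authorship ...
After op 2 (move_right): buffer="nvb" (len 3), cursors c1@2 c2@3, authorship ...
After op 3 (move_left): buffer="nvb" (len 3), cursors c1@1 c2@2, authorship ...
After op 4 (move_left): buffer="nvb" (len 3), cursors c1@0 c2@1, authorship ...
After op 5 (insert('h')): buffer="hnhvb" (len 5), cursors c1@1 c2@3, authorship 1.2..
After op 6 (insert('e')): buffer="henhevb" (len 7), cursors c1@2 c2@5, authorship 11.22..
After op 7 (add_cursor(3)): buffer="henhevb" (len 7), cursors c1@2 c3@3 c2@5, authorship 11.22..
After op 8 (move_left): buffer="henhevb" (len 7), cursors c1@1 c3@2 c2@4, authorship 11.22..

Answer: 1 4 2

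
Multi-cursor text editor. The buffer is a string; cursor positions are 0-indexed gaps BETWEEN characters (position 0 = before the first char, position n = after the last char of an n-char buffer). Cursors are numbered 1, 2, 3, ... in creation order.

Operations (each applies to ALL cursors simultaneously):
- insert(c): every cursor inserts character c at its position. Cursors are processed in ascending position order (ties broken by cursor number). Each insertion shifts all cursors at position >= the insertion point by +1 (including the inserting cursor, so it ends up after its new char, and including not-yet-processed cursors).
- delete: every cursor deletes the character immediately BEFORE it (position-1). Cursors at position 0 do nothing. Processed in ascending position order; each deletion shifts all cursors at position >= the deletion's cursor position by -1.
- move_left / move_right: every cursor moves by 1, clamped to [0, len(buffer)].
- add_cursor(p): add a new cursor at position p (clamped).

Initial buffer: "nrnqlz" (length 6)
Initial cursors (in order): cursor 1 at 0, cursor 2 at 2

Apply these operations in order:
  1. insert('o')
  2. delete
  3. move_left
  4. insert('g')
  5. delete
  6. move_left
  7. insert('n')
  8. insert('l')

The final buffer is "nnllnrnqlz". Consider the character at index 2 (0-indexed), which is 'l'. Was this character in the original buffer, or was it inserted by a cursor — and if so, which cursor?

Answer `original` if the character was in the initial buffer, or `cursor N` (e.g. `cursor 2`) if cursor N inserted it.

After op 1 (insert('o')): buffer="onronqlz" (len 8), cursors c1@1 c2@4, authorship 1..2....
After op 2 (delete): buffer="nrnqlz" (len 6), cursors c1@0 c2@2, authorship ......
After op 3 (move_left): buffer="nrnqlz" (len 6), cursors c1@0 c2@1, authorship ......
After op 4 (insert('g')): buffer="gngrnqlz" (len 8), cursors c1@1 c2@3, authorship 1.2.....
After op 5 (delete): buffer="nrnqlz" (len 6), cursors c1@0 c2@1, authorship ......
After op 6 (move_left): buffer="nrnqlz" (len 6), cursors c1@0 c2@0, authorship ......
After op 7 (insert('n')): buffer="nnnrnqlz" (len 8), cursors c1@2 c2@2, authorship 12......
After op 8 (insert('l')): buffer="nnllnrnqlz" (len 10), cursors c1@4 c2@4, authorship 1212......
Authorship (.=original, N=cursor N): 1 2 1 2 . . . . . .
Index 2: author = 1

Answer: cursor 1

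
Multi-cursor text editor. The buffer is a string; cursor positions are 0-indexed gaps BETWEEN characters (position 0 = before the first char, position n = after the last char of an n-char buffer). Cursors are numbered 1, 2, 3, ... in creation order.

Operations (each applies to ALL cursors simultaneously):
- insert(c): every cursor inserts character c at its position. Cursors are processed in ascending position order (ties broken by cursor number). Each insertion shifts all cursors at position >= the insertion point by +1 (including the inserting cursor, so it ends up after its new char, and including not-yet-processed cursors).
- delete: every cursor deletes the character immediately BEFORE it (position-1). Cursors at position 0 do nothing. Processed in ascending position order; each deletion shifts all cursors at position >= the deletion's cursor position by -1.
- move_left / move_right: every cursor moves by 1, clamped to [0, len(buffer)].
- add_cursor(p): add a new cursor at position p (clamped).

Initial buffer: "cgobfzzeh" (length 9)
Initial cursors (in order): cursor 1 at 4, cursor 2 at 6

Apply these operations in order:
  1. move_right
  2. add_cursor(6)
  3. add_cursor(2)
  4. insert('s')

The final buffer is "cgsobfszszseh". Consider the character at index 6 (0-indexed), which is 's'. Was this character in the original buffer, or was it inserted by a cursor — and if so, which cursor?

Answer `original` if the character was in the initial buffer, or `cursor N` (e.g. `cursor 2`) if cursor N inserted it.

After op 1 (move_right): buffer="cgobfzzeh" (len 9), cursors c1@5 c2@7, authorship .........
After op 2 (add_cursor(6)): buffer="cgobfzzeh" (len 9), cursors c1@5 c3@6 c2@7, authorship .........
After op 3 (add_cursor(2)): buffer="cgobfzzeh" (len 9), cursors c4@2 c1@5 c3@6 c2@7, authorship .........
After op 4 (insert('s')): buffer="cgsobfszszseh" (len 13), cursors c4@3 c1@7 c3@9 c2@11, authorship ..4...1.3.2..
Authorship (.=original, N=cursor N): . . 4 . . . 1 . 3 . 2 . .
Index 6: author = 1

Answer: cursor 1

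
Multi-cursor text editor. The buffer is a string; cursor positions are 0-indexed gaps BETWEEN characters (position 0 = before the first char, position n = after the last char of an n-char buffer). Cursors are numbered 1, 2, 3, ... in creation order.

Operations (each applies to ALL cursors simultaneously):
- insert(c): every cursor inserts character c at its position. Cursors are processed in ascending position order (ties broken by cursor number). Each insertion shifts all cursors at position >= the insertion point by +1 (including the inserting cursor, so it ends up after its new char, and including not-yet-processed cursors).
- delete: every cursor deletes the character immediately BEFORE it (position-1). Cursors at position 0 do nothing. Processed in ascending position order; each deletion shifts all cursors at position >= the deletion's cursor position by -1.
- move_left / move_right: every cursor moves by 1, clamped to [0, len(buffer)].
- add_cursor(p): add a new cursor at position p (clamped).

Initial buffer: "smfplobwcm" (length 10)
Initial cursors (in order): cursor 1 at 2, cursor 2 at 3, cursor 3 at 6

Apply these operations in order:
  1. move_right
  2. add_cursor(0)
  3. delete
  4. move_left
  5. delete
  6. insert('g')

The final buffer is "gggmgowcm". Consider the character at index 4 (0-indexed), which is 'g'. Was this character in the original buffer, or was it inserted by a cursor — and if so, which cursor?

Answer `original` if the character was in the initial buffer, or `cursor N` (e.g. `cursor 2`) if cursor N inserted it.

Answer: cursor 3

Derivation:
After op 1 (move_right): buffer="smfplobwcm" (len 10), cursors c1@3 c2@4 c3@7, authorship ..........
After op 2 (add_cursor(0)): buffer="smfplobwcm" (len 10), cursors c4@0 c1@3 c2@4 c3@7, authorship ..........
After op 3 (delete): buffer="smlowcm" (len 7), cursors c4@0 c1@2 c2@2 c3@4, authorship .......
After op 4 (move_left): buffer="smlowcm" (len 7), cursors c4@0 c1@1 c2@1 c3@3, authorship .......
After op 5 (delete): buffer="mowcm" (len 5), cursors c1@0 c2@0 c4@0 c3@1, authorship .....
After op 6 (insert('g')): buffer="gggmgowcm" (len 9), cursors c1@3 c2@3 c4@3 c3@5, authorship 124.3....
Authorship (.=original, N=cursor N): 1 2 4 . 3 . . . .
Index 4: author = 3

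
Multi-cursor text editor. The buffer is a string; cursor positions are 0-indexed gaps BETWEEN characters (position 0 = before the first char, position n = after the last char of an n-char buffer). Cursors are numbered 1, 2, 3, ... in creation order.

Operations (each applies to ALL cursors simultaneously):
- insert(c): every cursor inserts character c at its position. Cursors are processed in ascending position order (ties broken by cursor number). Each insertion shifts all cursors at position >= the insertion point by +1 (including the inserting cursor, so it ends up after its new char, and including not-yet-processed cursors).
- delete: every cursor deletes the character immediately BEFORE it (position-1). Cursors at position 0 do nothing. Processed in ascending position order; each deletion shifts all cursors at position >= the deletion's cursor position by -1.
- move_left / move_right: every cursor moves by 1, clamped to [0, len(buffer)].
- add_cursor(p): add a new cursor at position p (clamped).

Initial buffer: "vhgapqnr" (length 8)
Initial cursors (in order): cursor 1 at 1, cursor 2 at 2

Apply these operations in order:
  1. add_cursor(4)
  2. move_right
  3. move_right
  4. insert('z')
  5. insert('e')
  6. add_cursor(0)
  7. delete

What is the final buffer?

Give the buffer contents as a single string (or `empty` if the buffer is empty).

Answer: vhgzazpqznr

Derivation:
After op 1 (add_cursor(4)): buffer="vhgapqnr" (len 8), cursors c1@1 c2@2 c3@4, authorship ........
After op 2 (move_right): buffer="vhgapqnr" (len 8), cursors c1@2 c2@3 c3@5, authorship ........
After op 3 (move_right): buffer="vhgapqnr" (len 8), cursors c1@3 c2@4 c3@6, authorship ........
After op 4 (insert('z')): buffer="vhgzazpqznr" (len 11), cursors c1@4 c2@6 c3@9, authorship ...1.2..3..
After op 5 (insert('e')): buffer="vhgzeazepqzenr" (len 14), cursors c1@5 c2@8 c3@12, authorship ...11.22..33..
After op 6 (add_cursor(0)): buffer="vhgzeazepqzenr" (len 14), cursors c4@0 c1@5 c2@8 c3@12, authorship ...11.22..33..
After op 7 (delete): buffer="vhgzazpqznr" (len 11), cursors c4@0 c1@4 c2@6 c3@9, authorship ...1.2..3..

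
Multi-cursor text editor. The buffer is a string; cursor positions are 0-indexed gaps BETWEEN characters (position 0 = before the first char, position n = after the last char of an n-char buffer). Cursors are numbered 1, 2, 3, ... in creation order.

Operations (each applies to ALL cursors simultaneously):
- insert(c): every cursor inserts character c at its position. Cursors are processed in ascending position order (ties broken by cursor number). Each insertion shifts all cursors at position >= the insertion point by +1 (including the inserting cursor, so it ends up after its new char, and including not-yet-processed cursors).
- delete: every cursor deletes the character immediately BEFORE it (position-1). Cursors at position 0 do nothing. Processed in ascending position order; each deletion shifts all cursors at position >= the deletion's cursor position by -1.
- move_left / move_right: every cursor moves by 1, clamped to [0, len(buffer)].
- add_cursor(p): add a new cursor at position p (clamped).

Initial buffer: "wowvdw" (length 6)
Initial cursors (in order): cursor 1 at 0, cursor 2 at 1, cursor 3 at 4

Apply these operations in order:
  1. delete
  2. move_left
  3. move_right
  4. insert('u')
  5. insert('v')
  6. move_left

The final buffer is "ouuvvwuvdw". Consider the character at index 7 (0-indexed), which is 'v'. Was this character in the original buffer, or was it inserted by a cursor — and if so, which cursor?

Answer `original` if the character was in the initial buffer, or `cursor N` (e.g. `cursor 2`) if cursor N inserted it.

After op 1 (delete): buffer="owdw" (len 4), cursors c1@0 c2@0 c3@2, authorship ....
After op 2 (move_left): buffer="owdw" (len 4), cursors c1@0 c2@0 c3@1, authorship ....
After op 3 (move_right): buffer="owdw" (len 4), cursors c1@1 c2@1 c3@2, authorship ....
After op 4 (insert('u')): buffer="ouuwudw" (len 7), cursors c1@3 c2@3 c3@5, authorship .12.3..
After op 5 (insert('v')): buffer="ouuvvwuvdw" (len 10), cursors c1@5 c2@5 c3@8, authorship .1212.33..
After op 6 (move_left): buffer="ouuvvwuvdw" (len 10), cursors c1@4 c2@4 c3@7, authorship .1212.33..
Authorship (.=original, N=cursor N): . 1 2 1 2 . 3 3 . .
Index 7: author = 3

Answer: cursor 3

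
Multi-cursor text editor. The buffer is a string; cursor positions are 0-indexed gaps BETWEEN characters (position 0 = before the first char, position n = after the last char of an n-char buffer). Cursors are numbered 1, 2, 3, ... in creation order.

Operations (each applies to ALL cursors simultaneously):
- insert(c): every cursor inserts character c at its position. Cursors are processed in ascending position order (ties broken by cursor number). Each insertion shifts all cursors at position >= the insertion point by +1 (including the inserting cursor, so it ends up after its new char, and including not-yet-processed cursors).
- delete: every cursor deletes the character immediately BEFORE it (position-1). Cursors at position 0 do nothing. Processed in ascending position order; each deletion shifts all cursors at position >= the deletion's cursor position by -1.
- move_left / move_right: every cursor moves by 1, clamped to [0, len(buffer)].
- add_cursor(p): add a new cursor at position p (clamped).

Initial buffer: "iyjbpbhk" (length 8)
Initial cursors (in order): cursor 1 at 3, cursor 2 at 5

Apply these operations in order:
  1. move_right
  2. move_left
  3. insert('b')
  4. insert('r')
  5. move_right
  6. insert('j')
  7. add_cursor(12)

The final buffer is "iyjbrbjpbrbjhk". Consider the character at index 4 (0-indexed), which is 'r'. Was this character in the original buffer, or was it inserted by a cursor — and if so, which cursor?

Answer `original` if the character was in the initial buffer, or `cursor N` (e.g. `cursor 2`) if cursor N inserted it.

After op 1 (move_right): buffer="iyjbpbhk" (len 8), cursors c1@4 c2@6, authorship ........
After op 2 (move_left): buffer="iyjbpbhk" (len 8), cursors c1@3 c2@5, authorship ........
After op 3 (insert('b')): buffer="iyjbbpbbhk" (len 10), cursors c1@4 c2@7, authorship ...1..2...
After op 4 (insert('r')): buffer="iyjbrbpbrbhk" (len 12), cursors c1@5 c2@9, authorship ...11..22...
After op 5 (move_right): buffer="iyjbrbpbrbhk" (len 12), cursors c1@6 c2@10, authorship ...11..22...
After op 6 (insert('j')): buffer="iyjbrbjpbrbjhk" (len 14), cursors c1@7 c2@12, authorship ...11.1.22.2..
After op 7 (add_cursor(12)): buffer="iyjbrbjpbrbjhk" (len 14), cursors c1@7 c2@12 c3@12, authorship ...11.1.22.2..
Authorship (.=original, N=cursor N): . . . 1 1 . 1 . 2 2 . 2 . .
Index 4: author = 1

Answer: cursor 1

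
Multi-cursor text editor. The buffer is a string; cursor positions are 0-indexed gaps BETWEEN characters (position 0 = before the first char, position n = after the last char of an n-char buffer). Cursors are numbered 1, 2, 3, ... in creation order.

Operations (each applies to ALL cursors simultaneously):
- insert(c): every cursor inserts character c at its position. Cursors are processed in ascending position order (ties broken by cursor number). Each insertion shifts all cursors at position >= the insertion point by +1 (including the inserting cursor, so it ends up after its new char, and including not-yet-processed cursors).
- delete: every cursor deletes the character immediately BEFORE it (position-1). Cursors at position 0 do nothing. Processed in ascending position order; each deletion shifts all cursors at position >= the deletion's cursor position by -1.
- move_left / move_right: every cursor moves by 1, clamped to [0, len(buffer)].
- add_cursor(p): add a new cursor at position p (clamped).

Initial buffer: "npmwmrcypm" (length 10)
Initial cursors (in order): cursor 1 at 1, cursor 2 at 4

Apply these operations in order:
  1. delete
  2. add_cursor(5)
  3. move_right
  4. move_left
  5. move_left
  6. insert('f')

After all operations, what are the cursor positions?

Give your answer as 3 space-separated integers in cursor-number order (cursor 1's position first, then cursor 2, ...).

Answer: 1 3 7

Derivation:
After op 1 (delete): buffer="pmmrcypm" (len 8), cursors c1@0 c2@2, authorship ........
After op 2 (add_cursor(5)): buffer="pmmrcypm" (len 8), cursors c1@0 c2@2 c3@5, authorship ........
After op 3 (move_right): buffer="pmmrcypm" (len 8), cursors c1@1 c2@3 c3@6, authorship ........
After op 4 (move_left): buffer="pmmrcypm" (len 8), cursors c1@0 c2@2 c3@5, authorship ........
After op 5 (move_left): buffer="pmmrcypm" (len 8), cursors c1@0 c2@1 c3@4, authorship ........
After op 6 (insert('f')): buffer="fpfmmrfcypm" (len 11), cursors c1@1 c2@3 c3@7, authorship 1.2...3....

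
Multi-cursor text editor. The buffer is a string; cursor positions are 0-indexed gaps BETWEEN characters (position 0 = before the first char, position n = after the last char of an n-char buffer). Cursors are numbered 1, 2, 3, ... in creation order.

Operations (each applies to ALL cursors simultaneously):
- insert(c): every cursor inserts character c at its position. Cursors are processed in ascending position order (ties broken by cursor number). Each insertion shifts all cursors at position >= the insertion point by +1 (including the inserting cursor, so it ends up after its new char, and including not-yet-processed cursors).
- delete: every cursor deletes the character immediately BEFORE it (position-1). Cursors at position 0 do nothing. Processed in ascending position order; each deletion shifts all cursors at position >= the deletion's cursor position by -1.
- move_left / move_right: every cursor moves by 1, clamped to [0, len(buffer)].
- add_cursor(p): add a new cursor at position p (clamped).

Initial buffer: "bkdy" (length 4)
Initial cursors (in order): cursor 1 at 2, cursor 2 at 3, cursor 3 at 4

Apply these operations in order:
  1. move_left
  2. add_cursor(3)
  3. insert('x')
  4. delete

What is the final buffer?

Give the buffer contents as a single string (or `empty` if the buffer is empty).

After op 1 (move_left): buffer="bkdy" (len 4), cursors c1@1 c2@2 c3@3, authorship ....
After op 2 (add_cursor(3)): buffer="bkdy" (len 4), cursors c1@1 c2@2 c3@3 c4@3, authorship ....
After op 3 (insert('x')): buffer="bxkxdxxy" (len 8), cursors c1@2 c2@4 c3@7 c4@7, authorship .1.2.34.
After op 4 (delete): buffer="bkdy" (len 4), cursors c1@1 c2@2 c3@3 c4@3, authorship ....

Answer: bkdy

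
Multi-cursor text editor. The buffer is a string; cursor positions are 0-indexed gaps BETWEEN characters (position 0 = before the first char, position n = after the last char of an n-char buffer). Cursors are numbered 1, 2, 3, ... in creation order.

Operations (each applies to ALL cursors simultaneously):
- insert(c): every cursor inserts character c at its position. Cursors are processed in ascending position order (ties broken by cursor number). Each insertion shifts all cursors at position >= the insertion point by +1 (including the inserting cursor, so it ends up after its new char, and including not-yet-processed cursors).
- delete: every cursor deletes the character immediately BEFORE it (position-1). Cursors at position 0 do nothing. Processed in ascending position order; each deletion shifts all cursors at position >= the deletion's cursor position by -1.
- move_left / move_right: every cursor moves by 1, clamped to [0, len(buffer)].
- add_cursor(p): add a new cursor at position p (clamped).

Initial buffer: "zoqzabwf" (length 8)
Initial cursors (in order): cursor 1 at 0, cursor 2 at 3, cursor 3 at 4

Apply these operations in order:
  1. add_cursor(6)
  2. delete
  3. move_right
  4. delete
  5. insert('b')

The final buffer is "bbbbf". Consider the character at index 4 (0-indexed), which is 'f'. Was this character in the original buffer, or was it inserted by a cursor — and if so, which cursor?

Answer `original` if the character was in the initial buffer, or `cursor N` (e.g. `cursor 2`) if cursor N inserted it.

Answer: original

Derivation:
After op 1 (add_cursor(6)): buffer="zoqzabwf" (len 8), cursors c1@0 c2@3 c3@4 c4@6, authorship ........
After op 2 (delete): buffer="zoawf" (len 5), cursors c1@0 c2@2 c3@2 c4@3, authorship .....
After op 3 (move_right): buffer="zoawf" (len 5), cursors c1@1 c2@3 c3@3 c4@4, authorship .....
After op 4 (delete): buffer="f" (len 1), cursors c1@0 c2@0 c3@0 c4@0, authorship .
After op 5 (insert('b')): buffer="bbbbf" (len 5), cursors c1@4 c2@4 c3@4 c4@4, authorship 1234.
Authorship (.=original, N=cursor N): 1 2 3 4 .
Index 4: author = original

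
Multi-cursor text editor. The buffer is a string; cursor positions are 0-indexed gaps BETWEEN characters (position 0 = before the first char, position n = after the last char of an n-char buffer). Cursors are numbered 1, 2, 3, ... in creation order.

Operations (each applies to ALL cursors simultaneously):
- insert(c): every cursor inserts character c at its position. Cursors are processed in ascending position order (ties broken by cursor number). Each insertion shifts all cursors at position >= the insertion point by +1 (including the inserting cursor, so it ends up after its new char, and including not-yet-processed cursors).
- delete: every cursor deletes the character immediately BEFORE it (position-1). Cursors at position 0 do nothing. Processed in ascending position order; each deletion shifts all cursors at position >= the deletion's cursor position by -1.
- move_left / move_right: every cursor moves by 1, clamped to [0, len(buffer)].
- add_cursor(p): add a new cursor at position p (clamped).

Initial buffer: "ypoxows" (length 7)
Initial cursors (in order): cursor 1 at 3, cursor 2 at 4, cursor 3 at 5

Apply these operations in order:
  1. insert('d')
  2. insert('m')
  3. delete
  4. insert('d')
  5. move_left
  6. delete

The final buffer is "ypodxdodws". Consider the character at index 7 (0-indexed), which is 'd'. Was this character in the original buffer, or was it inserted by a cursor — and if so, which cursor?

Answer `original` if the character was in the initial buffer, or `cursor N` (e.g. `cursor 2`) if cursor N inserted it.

Answer: cursor 3

Derivation:
After op 1 (insert('d')): buffer="ypodxdodws" (len 10), cursors c1@4 c2@6 c3@8, authorship ...1.2.3..
After op 2 (insert('m')): buffer="ypodmxdmodmws" (len 13), cursors c1@5 c2@8 c3@11, authorship ...11.22.33..
After op 3 (delete): buffer="ypodxdodws" (len 10), cursors c1@4 c2@6 c3@8, authorship ...1.2.3..
After op 4 (insert('d')): buffer="ypoddxddoddws" (len 13), cursors c1@5 c2@8 c3@11, authorship ...11.22.33..
After op 5 (move_left): buffer="ypoddxddoddws" (len 13), cursors c1@4 c2@7 c3@10, authorship ...11.22.33..
After op 6 (delete): buffer="ypodxdodws" (len 10), cursors c1@3 c2@5 c3@7, authorship ...1.2.3..
Authorship (.=original, N=cursor N): . . . 1 . 2 . 3 . .
Index 7: author = 3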